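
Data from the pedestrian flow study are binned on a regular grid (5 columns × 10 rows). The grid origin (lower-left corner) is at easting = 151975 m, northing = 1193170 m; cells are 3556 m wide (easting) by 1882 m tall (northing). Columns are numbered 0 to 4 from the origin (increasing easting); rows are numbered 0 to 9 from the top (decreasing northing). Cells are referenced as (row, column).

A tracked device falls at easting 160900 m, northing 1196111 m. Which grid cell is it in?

Column index: ⌊(160900 − 151975) / 3556⌋ = ⌊2.510⌋ = 2
Row offset from origin: ⌊(1196111 − 1193170) / 1882⌋ = ⌊1.563⌋ = 1 → row 8 (counted from top)

(8, 2)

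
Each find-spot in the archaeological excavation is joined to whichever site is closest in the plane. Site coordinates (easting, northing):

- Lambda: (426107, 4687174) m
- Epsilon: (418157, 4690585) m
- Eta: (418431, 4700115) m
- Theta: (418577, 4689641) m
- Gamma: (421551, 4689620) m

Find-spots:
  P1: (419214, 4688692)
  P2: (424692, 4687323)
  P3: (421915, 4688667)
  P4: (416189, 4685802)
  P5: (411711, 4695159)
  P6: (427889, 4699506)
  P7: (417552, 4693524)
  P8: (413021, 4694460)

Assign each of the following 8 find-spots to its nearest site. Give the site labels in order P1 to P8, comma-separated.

P1 → Theta (d²=1306370.00)
P2 → Lambda (d²=2024426.00)
P3 → Gamma (d²=1040705.00)
P4 → Theta (d²=20440465.00)
P5 → Epsilon (d²=62472392.00)
P6 → Eta (d²=89824645.00)
P7 → Epsilon (d²=9003746.00)
P8 → Epsilon (d²=41394121.00)

Theta, Lambda, Gamma, Theta, Epsilon, Eta, Epsilon, Epsilon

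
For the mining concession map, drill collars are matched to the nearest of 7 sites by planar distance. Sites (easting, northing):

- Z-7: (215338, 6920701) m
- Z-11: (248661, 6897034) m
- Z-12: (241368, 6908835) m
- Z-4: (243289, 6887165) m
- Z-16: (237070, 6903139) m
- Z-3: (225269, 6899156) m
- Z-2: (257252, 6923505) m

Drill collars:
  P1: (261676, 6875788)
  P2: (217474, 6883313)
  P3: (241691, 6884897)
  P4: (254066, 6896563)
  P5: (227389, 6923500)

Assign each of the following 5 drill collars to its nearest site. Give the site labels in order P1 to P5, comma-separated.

Z-4, Z-3, Z-4, Z-11, Z-7

P1 → Z-4 (d²=467517898.00)
P2 → Z-3 (d²=311762674.00)
P3 → Z-4 (d²=7697428.00)
P4 → Z-11 (d²=29435866.00)
P5 → Z-7 (d²=153061002.00)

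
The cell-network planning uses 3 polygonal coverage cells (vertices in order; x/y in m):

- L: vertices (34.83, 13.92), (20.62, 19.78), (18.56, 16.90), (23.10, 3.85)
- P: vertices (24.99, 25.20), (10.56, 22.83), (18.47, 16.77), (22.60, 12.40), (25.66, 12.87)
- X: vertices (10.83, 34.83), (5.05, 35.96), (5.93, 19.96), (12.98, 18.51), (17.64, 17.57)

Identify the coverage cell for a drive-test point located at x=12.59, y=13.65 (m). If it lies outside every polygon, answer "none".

none

Cast a ray rightward from (12.59, 13.65). For each polygon, the edges (by vertex number in listed order) whose endpoints lie on opposite sides of y = 13.65, where each meets that height, and whether that is right or left of the point:
L: 3–4 at x≈19.691 (right), 4–1 at x≈34.515 (right) → 2 crossings.
P: 3–4 at x≈21.419 (right), 5–1 at x≈25.618 (right) → 2 crossings.
X: no edge straddles that height → 0 crossings.
All counts are even, so the point lies outside every listed polygon.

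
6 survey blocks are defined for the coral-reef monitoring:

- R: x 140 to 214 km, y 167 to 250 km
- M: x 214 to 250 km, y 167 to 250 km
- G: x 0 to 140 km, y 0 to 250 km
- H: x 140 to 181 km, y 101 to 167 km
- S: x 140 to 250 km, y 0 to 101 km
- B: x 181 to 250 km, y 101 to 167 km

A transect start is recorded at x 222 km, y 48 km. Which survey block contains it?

The point has x = 222 and y = 48.
Only S satisfies 140 ≤ x ≤ 250 and 0 ≤ y ≤ 101.

S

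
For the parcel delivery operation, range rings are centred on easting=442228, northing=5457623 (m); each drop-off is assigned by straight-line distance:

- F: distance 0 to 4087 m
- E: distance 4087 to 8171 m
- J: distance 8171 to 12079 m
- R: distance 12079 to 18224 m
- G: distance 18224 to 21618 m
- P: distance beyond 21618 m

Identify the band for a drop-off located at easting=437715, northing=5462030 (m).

Distance = √((437715−442228)² + (5462030−5457623)²) = √(20367169.000 + 19421649.000) = 6307.838 m.
4087 ≤ 6307.838 < 8171 → E.

E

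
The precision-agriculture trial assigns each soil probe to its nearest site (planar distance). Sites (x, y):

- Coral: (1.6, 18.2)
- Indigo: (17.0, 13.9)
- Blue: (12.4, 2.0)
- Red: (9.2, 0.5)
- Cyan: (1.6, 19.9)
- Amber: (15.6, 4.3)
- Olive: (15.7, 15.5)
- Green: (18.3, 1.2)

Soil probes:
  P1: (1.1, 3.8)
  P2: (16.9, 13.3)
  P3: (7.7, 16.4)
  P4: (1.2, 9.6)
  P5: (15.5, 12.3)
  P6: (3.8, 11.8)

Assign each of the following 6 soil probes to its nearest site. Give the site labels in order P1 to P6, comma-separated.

P1 → Red (d²=76.50)
P2 → Indigo (d²=0.37)
P3 → Coral (d²=40.45)
P4 → Coral (d²=74.12)
P5 → Indigo (d²=4.81)
P6 → Coral (d²=45.80)

Red, Indigo, Coral, Coral, Indigo, Coral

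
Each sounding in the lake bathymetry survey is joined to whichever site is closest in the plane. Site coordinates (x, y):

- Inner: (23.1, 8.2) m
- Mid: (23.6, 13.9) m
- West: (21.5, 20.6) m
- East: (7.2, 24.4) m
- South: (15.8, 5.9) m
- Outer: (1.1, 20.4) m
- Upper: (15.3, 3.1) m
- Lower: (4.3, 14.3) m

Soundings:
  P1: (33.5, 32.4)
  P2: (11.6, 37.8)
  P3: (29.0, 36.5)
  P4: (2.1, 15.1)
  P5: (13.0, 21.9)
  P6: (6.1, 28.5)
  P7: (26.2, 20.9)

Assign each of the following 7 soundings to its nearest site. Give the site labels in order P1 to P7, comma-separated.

P1 → West (d²=283.24)
P2 → East (d²=198.92)
P3 → West (d²=309.06)
P4 → Lower (d²=5.48)
P5 → East (d²=39.89)
P6 → East (d²=18.02)
P7 → West (d²=22.18)

West, East, West, Lower, East, East, West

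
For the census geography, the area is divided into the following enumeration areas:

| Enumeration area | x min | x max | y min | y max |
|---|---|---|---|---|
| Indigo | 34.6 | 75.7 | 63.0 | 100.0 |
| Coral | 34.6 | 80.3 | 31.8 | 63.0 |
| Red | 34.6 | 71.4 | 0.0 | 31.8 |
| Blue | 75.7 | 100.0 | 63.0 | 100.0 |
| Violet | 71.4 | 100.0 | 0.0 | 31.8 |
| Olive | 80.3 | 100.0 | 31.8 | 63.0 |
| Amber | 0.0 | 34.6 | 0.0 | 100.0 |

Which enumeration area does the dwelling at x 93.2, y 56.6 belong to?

The point has x = 93.2 and y = 56.6.
Only Olive satisfies 80.3 ≤ x ≤ 100.0 and 31.8 ≤ y ≤ 63.0.

Olive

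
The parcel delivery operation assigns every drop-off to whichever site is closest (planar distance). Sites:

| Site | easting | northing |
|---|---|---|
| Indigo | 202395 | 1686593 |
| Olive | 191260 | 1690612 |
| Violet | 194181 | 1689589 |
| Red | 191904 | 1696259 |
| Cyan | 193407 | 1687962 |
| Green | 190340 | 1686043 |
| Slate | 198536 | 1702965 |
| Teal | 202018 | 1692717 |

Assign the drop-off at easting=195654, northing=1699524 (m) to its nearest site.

Squared distances to each site:
Indigo: 212651842.000; Olive: 98730980.000; Violet: 100873954.000; Red: 24722725.000; Cyan: 138728853.000; Green: 209975957.000; Slate: 20146405.000; Teal: 86835745.000.
Minimum at Slate.

Slate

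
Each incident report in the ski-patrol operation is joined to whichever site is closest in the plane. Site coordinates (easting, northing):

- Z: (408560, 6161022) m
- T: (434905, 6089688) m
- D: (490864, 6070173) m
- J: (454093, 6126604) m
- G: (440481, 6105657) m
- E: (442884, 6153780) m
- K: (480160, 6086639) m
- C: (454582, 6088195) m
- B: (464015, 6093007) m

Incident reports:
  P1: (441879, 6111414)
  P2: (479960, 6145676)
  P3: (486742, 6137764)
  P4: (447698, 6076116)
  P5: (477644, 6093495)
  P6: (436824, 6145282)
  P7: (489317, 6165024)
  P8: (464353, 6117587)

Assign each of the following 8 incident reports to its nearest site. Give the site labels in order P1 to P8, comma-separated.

G, J, J, C, K, E, E, J

P1 → G (d²=35097453.00)
P2 → J (d²=1032842873.00)
P3 → J (d²=1190502801.00)
P4 → C (d²=193291697.00)
P5 → K (d²=53334992.00)
P6 → E (d²=108939604.00)
P7 → E (d²=2282451025.00)
P8 → J (d²=186573889.00)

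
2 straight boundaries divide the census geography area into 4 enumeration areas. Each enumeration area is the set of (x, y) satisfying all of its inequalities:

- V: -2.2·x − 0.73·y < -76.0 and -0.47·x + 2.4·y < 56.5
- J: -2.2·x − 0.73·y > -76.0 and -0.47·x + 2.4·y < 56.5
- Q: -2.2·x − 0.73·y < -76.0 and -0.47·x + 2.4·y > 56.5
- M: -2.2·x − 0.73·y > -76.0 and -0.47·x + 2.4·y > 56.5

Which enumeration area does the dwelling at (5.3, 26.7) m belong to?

-2.2·5.3 − 0.73·26.7 = -31.151, which is > -76.0
-0.47·5.3 + 2.4·26.7 = 61.589, which is > 56.5
This sign pattern matches M.

M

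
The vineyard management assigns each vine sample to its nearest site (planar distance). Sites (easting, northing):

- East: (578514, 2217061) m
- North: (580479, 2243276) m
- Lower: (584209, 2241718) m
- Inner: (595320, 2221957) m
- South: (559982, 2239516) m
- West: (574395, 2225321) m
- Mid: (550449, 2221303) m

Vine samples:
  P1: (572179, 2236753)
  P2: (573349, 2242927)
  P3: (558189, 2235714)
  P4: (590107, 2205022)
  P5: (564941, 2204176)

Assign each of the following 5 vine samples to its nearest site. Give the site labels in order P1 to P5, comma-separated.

P1 → North (d²=111439529.00)
P2 → North (d²=50958701.00)
P3 → South (d²=17670053.00)
P4 → East (d²=279335170.00)
P5 → East (d²=350249554.00)

North, North, South, East, East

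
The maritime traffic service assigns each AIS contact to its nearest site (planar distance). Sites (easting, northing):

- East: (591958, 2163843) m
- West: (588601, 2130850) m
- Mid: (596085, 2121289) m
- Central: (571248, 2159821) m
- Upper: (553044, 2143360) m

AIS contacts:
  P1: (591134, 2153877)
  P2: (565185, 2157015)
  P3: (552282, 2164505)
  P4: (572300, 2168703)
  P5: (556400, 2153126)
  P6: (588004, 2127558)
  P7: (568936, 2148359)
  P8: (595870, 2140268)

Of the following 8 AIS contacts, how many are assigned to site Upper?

P1 → East
P2 → Central
P3 → Central
P4 → Central
P5 → Upper
P6 → West
P7 → Central
P8 → West
1 of the 8 goes to Upper.

1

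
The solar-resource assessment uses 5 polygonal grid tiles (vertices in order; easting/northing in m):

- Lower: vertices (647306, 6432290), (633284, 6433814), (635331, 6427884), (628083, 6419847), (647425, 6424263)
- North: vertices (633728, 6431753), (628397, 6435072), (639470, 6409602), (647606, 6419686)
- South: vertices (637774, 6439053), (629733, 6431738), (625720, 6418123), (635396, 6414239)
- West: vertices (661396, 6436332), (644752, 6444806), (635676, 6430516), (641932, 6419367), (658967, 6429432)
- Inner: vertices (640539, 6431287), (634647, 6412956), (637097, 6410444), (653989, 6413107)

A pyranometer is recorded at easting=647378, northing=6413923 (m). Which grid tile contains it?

Cast a ray rightward from (647378, 6413923). For each polygon, the edges (by vertex number in listed order) whose endpoints lie on opposite sides of northing = 6413923, where each meets that height, and whether that is right or left of the point:
Lower: no edge straddles that height → 0 crossings.
North: 2–3 at easting≈637591.5 (left), 3–4 at easting≈642956.3 (left) → 0 crossings.
South: no edge straddles that height → 0 crossings.
West: no edge straddles that height → 0 crossings.
Inner: 1–2 at easting≈634957.8 (left), 4–1 at easting≈653385.3 (right) → 1 crossing.
Only Inner has an odd count, so the point is inside Inner.

Inner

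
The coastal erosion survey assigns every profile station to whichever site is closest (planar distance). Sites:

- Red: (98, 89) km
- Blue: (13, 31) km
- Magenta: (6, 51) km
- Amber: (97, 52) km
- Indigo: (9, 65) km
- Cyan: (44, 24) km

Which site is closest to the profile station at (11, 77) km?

Indigo

Squared distances to each site:
Red: 7713.000; Blue: 2120.000; Magenta: 701.000; Amber: 8021.000; Indigo: 148.000; Cyan: 3898.000.
Minimum at Indigo.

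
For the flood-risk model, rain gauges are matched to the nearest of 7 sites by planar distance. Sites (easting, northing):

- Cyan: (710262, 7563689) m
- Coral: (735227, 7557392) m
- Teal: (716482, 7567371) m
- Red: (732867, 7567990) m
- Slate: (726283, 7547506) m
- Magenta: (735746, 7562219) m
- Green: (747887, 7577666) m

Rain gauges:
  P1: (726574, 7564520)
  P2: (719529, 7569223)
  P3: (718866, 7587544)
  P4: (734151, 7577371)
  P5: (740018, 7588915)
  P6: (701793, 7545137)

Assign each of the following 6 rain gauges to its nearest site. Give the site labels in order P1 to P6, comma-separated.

Red, Teal, Teal, Red, Green, Cyan

P1 → Red (d²=51642749.00)
P2 → Teal (d²=12714113.00)
P3 → Teal (d²=412633385.00)
P4 → Red (d²=89651817.00)
P5 → Green (d²=188461162.00)
P6 → Cyan (d²=415900665.00)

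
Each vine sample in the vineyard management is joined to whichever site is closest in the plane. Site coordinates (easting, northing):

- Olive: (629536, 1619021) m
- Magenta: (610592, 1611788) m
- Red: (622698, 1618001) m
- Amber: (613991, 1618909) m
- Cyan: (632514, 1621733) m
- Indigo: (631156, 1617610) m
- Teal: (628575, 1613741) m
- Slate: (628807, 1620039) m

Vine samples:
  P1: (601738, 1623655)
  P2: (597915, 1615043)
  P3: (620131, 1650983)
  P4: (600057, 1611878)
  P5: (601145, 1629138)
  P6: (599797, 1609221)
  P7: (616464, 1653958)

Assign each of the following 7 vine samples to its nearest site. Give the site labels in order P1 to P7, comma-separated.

P1 → Amber (d²=172660525.00)
P2 → Magenta (d²=171301354.00)
P3 → Cyan (d²=1008901189.00)
P4 → Magenta (d²=110994325.00)
P5 → Amber (d²=269652157.00)
P6 → Magenta (d²=123121514.00)
P7 → Amber (d²=1234548130.00)

Amber, Magenta, Cyan, Magenta, Amber, Magenta, Amber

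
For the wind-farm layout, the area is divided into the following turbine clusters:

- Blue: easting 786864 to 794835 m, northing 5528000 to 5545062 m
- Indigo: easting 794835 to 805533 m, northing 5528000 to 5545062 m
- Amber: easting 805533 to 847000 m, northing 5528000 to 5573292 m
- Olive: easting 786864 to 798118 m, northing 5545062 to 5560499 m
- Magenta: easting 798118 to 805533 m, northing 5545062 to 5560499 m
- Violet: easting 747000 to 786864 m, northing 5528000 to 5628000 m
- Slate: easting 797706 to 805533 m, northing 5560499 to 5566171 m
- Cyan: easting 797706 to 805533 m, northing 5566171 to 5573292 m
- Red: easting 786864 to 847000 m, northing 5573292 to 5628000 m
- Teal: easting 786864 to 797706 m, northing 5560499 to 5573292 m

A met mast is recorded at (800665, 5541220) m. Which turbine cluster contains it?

Indigo

The point has easting = 800665 and northing = 5541220.
Only Indigo satisfies 794835 ≤ easting ≤ 805533 and 5528000 ≤ northing ≤ 5545062.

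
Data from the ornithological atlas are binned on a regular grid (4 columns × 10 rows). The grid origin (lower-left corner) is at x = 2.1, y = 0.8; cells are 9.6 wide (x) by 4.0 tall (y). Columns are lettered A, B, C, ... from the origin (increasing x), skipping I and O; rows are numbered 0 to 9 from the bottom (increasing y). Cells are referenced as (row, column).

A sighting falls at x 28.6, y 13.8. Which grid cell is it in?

(3, C)

Column index: ⌊(28.6 − 2.1) / 9.6⌋ = ⌊2.760⌋ = 2 → column C
Row offset from origin: ⌊(13.8 − 0.8) / 4.0⌋ = ⌊3.250⌋ = 3 → row 3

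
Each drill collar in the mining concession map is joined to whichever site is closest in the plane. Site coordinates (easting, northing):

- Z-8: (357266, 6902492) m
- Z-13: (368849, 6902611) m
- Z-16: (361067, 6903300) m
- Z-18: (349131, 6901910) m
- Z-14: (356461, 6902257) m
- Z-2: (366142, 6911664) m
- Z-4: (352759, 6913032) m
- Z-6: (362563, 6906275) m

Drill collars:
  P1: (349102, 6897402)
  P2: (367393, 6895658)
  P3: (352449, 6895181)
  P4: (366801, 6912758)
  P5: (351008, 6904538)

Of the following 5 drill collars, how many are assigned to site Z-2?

P1 → Z-18
P2 → Z-13
P3 → Z-18
P4 → Z-2
P5 → Z-18
1 of the 5 goes to Z-2.

1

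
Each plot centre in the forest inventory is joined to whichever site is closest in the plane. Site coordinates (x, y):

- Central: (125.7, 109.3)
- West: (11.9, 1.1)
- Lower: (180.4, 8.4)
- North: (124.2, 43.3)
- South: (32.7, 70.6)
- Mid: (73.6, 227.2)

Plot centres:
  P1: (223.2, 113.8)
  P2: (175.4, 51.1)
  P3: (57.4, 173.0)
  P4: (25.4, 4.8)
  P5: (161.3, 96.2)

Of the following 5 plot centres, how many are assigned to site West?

1

P1 → Central
P2 → Lower
P3 → Mid
P4 → West
P5 → Central
1 of the 5 goes to West.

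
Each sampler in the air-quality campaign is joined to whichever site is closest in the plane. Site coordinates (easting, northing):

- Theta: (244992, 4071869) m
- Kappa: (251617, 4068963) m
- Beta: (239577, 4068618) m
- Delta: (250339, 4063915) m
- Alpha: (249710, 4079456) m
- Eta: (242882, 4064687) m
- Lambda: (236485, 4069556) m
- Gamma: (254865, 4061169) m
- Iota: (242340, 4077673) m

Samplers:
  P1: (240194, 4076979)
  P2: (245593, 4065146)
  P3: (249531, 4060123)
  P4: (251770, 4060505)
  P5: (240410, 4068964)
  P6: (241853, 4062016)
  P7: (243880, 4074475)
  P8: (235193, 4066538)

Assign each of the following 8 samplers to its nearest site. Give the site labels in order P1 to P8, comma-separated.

Iota, Eta, Delta, Gamma, Beta, Eta, Theta, Lambda

P1 → Iota (d²=5086952.00)
P2 → Eta (d²=7560202.00)
P3 → Delta (d²=15032128.00)
P4 → Gamma (d²=10019921.00)
P5 → Beta (d²=813605.00)
P6 → Eta (d²=8193082.00)
P7 → Theta (d²=8027780.00)
P8 → Lambda (d²=10777588.00)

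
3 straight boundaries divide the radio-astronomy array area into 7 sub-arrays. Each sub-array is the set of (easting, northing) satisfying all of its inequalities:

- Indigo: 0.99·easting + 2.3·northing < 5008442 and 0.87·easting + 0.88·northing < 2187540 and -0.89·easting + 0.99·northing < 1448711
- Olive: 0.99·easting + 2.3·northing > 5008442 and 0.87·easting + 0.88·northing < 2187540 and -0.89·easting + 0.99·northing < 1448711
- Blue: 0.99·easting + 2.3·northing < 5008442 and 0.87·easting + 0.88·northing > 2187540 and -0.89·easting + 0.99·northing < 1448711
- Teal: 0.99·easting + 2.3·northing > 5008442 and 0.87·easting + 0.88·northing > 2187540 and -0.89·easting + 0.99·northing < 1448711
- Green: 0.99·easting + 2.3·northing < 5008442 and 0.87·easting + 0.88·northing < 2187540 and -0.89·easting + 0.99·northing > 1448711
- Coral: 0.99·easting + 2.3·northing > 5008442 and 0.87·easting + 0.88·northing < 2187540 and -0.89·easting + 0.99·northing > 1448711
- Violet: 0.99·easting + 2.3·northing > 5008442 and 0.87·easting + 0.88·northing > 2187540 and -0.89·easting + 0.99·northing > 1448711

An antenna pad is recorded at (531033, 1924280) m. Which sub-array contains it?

Indigo

0.99·531033 + 2.3·1924280 = 4951566.670, which is < 5008442
0.87·531033 + 0.88·1924280 = 2155365.110, which is < 2187540
-0.89·531033 + 0.99·1924280 = 1432417.830, which is < 1448711
This sign pattern matches Indigo.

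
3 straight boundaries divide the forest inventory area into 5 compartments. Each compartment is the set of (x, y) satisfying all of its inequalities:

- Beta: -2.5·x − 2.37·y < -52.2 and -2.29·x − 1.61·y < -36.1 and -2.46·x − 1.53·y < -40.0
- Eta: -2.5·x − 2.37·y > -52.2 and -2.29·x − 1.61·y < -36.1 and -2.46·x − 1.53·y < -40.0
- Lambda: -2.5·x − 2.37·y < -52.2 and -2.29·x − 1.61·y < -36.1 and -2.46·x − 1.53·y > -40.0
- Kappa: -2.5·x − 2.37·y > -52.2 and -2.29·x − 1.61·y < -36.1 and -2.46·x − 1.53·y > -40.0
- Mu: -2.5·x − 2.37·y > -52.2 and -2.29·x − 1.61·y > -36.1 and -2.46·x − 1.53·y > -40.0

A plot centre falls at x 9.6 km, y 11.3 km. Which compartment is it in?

Eta

-2.5·9.6 − 2.37·11.3 = -50.781, which is > -52.2
-2.29·9.6 − 1.61·11.3 = -40.177, which is < -36.1
-2.46·9.6 − 1.53·11.3 = -40.905, which is < -40.0
This sign pattern matches Eta.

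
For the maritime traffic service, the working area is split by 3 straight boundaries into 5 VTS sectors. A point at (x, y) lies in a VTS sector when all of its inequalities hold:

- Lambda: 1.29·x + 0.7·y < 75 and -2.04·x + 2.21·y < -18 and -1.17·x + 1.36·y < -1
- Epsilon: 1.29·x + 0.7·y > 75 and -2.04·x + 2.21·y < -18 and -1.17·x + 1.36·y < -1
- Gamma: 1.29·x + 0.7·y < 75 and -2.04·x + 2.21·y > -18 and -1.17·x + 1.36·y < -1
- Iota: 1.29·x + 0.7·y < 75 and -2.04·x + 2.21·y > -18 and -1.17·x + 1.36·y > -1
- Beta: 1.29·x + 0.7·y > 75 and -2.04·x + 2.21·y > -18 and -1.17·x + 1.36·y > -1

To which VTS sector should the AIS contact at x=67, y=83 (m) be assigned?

1.29·67 + 0.7·83 = 144.530, which is > 75
-2.04·67 + 2.21·83 = 46.750, which is > -18
-1.17·67 + 1.36·83 = 34.490, which is > -1
This sign pattern matches Beta.

Beta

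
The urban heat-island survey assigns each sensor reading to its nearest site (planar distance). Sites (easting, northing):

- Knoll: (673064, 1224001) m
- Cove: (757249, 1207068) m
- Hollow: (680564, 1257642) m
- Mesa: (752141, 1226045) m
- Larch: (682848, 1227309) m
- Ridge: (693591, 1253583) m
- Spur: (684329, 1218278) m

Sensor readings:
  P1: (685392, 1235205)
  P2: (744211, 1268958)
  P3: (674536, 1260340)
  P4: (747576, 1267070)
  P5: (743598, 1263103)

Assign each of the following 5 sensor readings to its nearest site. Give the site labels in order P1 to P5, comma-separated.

P1 → Larch (d²=68818752.00)
P2 → Mesa (d²=1904410469.00)
P3 → Hollow (d²=43615988.00)
P4 → Mesa (d²=1703889850.00)
P5 → Mesa (d²=1446278213.00)

Larch, Mesa, Hollow, Mesa, Mesa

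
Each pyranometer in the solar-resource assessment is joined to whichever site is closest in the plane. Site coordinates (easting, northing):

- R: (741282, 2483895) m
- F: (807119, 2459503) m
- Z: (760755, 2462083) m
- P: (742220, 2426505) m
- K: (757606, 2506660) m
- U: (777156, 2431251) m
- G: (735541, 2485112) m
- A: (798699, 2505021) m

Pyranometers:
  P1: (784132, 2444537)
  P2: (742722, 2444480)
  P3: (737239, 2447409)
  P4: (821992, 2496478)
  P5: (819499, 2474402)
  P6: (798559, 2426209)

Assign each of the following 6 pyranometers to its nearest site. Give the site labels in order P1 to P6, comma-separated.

U, P, P, A, F, U

P1 → U (d²=225182372.00)
P2 → P (d²=323352629.00)
P3 → P (d²=461787577.00)
P4 → A (d²=615546698.00)
P5 → F (d²=375244601.00)
P6 → U (d²=483510173.00)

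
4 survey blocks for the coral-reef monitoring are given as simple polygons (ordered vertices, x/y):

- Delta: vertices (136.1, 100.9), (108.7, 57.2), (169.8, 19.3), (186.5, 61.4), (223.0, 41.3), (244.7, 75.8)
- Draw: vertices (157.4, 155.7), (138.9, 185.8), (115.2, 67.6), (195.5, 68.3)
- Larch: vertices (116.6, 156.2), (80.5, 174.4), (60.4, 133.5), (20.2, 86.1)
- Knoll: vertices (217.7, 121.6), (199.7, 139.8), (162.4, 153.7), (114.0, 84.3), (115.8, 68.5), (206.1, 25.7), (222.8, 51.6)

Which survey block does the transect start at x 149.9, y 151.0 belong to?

Draw

Cast a ray rightward from (149.9, 151.0). For each polygon, the edges (by vertex number in listed order) whose endpoints lie on opposite sides of y = 151.0, where each meets that height, and whether that is right or left of the point:
Delta: no edge straddles that height → 0 crossings.
Draw: 2–3 at x≈131.92 (left), 4–1 at x≈159.45 (right) → 1 crossing.
Larch: 2–3 at x≈69.00 (left), 4–1 at x≈109.45 (left) → 0 crossings.
Knoll: 2–3 at x≈169.65 (right), 3–4 at x≈160.52 (right) → 2 crossings.
Only Draw has an odd count, so the point is inside Draw.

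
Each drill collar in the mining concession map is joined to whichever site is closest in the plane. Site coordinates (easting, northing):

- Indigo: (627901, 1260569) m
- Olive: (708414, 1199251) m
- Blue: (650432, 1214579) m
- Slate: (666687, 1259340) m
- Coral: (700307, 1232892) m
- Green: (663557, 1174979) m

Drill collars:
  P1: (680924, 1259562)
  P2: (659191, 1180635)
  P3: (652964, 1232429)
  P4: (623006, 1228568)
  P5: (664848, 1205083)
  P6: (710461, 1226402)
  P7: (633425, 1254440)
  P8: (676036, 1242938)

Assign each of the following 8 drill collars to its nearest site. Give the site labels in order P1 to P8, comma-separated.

Slate, Green, Blue, Blue, Blue, Coral, Indigo, Slate

P1 → Slate (d²=202741453.00)
P2 → Green (d²=51052292.00)
P3 → Blue (d²=325033524.00)
P4 → Blue (d²=947877597.00)
P5 → Blue (d²=297995072.00)
P6 → Coral (d²=145223816.00)
P7 → Indigo (d²=68079217.00)
P8 → Slate (d²=356429405.00)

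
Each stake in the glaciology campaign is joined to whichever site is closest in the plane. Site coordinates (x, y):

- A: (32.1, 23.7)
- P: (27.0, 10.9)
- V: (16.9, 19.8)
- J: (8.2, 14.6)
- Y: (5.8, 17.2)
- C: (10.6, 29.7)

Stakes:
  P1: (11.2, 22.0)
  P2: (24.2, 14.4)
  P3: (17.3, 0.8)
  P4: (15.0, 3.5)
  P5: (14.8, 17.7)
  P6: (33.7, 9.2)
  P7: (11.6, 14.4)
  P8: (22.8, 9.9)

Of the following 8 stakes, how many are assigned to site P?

4

P1 → V
P2 → P
P3 → P
P4 → J
P5 → V
P6 → P
P7 → J
P8 → P
4 of the 8 go to P.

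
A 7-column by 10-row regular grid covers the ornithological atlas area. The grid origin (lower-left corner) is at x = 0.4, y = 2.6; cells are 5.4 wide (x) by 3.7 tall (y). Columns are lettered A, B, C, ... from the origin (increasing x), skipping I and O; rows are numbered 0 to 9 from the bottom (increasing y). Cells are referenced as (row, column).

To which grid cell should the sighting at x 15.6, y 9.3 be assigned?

Column index: ⌊(15.6 − 0.4) / 5.4⌋ = ⌊2.815⌋ = 2 → column C
Row offset from origin: ⌊(9.3 − 2.6) / 3.7⌋ = ⌊1.811⌋ = 1 → row 1

(1, C)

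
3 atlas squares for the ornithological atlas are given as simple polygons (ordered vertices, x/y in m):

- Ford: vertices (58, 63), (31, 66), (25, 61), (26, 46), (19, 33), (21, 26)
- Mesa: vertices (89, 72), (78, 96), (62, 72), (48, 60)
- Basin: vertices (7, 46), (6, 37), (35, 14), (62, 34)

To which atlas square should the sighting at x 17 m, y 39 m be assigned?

Cast a ray rightward from (17, 39). For each polygon, the edges (by vertex number in listed order) whose endpoints lie on opposite sides of y = 39, where each meets that height, and whether that is right or left of the point:
Ford: 4–5 at x≈22.2 (right), 6–1 at x≈34.0 (right) → 2 crossings.
Mesa: no edge straddles that height → 0 crossings.
Basin: 1–2 at x≈6.2 (left), 4–1 at x≈39.1 (right) → 1 crossing.
Only Basin has an odd count, so the point is inside Basin.

Basin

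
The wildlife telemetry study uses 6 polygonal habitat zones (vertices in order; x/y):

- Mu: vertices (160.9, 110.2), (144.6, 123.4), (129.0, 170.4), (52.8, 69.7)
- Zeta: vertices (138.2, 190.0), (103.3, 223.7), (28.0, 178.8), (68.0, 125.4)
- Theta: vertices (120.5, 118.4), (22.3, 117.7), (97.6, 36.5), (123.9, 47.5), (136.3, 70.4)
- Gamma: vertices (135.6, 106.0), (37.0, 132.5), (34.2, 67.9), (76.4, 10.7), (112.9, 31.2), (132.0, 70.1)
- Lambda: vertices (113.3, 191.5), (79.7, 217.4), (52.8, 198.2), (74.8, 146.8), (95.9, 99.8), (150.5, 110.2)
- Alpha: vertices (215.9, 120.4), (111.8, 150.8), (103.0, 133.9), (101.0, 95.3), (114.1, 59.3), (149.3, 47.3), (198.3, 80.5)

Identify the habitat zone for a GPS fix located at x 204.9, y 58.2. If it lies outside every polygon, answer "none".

none

Cast a ray rightward from (204.9, 58.2). For each polygon, the edges (by vertex number in listed order) whose endpoints lie on opposite sides of y = 58.2, where each meets that height, and whether that is right or left of the point:
Mu: no edge straddles that height → 0 crossings.
Zeta: no edge straddles that height → 0 crossings.
Theta: 2–3 at x≈77.48 (left), 4–5 at x≈129.69 (left) → 0 crossings.
Gamma: 3–4 at x≈41.36 (left), 5–6 at x≈126.16 (left) → 0 crossings.
Lambda: no edge straddles that height → 0 crossings.
Alpha: 5–6 at x≈117.33 (left), 6–7 at x≈165.39 (left) → 0 crossings.
All counts are even, so the point lies outside every listed polygon.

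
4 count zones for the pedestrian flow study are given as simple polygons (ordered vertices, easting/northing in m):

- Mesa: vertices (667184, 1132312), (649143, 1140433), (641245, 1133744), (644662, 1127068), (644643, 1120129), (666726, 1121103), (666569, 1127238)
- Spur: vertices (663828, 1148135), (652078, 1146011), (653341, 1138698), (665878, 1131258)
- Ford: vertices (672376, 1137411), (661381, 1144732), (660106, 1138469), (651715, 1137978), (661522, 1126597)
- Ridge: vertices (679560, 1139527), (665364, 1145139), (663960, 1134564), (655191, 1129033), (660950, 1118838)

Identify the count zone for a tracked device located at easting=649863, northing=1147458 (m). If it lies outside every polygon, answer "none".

Cast a ray rightward from (649863, 1147458). For each polygon, the edges (by vertex number in listed order) whose endpoints lie on opposite sides of northing = 1147458, where each meets that height, and whether that is right or left of the point:
Mesa: no edge straddles that height → 0 crossings.
Spur: 1–2 at easting≈660082.8 (right), 4–1 at easting≈663910.2 (right) → 2 crossings.
Ford: no edge straddles that height → 0 crossings.
Ridge: no edge straddles that height → 0 crossings.
All counts are even, so the point lies outside every listed polygon.

none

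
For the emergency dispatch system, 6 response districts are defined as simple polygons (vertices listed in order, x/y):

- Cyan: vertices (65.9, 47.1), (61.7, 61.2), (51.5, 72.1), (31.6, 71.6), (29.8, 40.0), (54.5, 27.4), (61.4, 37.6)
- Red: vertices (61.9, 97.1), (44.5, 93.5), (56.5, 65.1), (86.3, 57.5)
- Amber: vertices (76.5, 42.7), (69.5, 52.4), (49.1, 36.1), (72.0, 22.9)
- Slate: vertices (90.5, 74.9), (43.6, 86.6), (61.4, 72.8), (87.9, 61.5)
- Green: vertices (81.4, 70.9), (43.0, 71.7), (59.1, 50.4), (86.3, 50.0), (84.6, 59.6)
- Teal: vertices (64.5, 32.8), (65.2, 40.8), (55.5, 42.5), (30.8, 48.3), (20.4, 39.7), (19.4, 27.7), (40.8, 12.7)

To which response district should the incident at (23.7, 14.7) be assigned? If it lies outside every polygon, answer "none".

none

Cast a ray rightward from (23.7, 14.7). For each polygon, the edges (by vertex number in listed order) whose endpoints lie on opposite sides of y = 14.7, where each meets that height, and whether that is right or left of the point:
Cyan: no edge straddles that height → 0 crossings.
Red: no edge straddles that height → 0 crossings.
Amber: no edge straddles that height → 0 crossings.
Slate: no edge straddles that height → 0 crossings.
Green: no edge straddles that height → 0 crossings.
Teal: 6–7 at x≈37.95 (right), 7–1 at x≈43.16 (right) → 2 crossings.
All counts are even, so the point lies outside every listed polygon.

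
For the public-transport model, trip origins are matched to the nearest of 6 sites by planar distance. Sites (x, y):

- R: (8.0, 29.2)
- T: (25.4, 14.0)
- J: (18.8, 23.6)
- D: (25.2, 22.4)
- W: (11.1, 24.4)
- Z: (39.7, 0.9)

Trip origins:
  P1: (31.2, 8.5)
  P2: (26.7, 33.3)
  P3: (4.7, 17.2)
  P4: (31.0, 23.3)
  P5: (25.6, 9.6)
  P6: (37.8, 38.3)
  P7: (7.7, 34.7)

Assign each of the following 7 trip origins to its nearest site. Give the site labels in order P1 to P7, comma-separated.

P1 → T (d²=63.89)
P2 → D (d²=121.06)
P3 → W (d²=92.80)
P4 → D (d²=34.45)
P5 → T (d²=19.40)
P6 → D (d²=411.57)
P7 → R (d²=30.34)

T, D, W, D, T, D, R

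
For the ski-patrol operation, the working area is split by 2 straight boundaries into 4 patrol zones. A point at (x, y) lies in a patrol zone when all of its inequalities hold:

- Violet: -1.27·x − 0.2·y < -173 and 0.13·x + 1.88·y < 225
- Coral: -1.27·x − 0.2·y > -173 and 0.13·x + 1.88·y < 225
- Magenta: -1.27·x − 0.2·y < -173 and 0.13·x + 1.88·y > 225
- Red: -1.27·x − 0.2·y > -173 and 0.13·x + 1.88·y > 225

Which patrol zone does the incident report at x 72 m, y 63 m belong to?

-1.27·72 − 0.2·63 = -104.040, which is > -173
0.13·72 + 1.88·63 = 127.800, which is < 225
This sign pattern matches Coral.

Coral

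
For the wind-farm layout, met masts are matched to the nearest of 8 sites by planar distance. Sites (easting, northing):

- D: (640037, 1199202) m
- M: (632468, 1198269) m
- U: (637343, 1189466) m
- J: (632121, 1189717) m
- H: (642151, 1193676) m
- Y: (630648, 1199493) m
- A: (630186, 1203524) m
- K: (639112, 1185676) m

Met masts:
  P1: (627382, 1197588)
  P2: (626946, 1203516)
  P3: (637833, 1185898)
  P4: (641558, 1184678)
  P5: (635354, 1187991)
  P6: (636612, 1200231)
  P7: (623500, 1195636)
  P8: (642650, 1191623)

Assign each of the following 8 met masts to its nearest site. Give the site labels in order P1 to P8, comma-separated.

P1 → Y (d²=14295781.00)
P2 → A (d²=10497664.00)
P3 → K (d²=1685125.00)
P4 → K (d²=6978920.00)
P5 → U (d²=6131746.00)
P6 → D (d²=12789466.00)
P7 → Y (d²=65970353.00)
P8 → H (d²=4463810.00)

Y, A, K, K, U, D, Y, H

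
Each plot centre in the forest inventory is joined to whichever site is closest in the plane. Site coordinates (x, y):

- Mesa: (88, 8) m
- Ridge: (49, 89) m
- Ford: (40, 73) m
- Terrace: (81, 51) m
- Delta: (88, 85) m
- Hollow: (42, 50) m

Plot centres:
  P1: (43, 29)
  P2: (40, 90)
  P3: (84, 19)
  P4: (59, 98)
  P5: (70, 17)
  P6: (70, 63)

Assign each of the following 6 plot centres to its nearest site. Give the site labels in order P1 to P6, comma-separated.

P1 → Hollow (d²=442.00)
P2 → Ridge (d²=82.00)
P3 → Mesa (d²=137.00)
P4 → Ridge (d²=181.00)
P5 → Mesa (d²=405.00)
P6 → Terrace (d²=265.00)

Hollow, Ridge, Mesa, Ridge, Mesa, Terrace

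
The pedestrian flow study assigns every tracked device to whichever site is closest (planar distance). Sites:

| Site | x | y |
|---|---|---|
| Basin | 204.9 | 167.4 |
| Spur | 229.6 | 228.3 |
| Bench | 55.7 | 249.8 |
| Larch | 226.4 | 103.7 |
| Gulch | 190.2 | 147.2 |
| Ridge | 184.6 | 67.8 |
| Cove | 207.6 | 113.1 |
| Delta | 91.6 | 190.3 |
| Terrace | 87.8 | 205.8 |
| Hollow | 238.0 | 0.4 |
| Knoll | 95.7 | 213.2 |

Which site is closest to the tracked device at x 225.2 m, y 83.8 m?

Larch

Squared distances to each site:
Basin: 7401.050; Spur: 20899.610; Bench: 56286.250; Larch: 397.450; Gulch: 5244.560; Ridge: 1904.360; Cove: 1168.250; Delta: 29191.210; Terrace: 33762.760; Hollow: 7119.400; Knoll: 33514.610.
Minimum at Larch.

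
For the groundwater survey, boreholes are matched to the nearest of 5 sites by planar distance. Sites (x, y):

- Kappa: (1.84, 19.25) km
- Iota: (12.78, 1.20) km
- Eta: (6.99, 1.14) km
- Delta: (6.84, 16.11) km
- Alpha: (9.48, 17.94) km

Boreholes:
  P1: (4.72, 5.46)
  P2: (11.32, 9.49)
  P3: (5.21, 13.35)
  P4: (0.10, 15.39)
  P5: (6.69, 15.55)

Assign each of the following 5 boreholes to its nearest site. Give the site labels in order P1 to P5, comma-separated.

P1 → Eta (d²=23.82)
P2 → Delta (d²=63.89)
P3 → Delta (d²=10.27)
P4 → Kappa (d²=17.93)
P5 → Delta (d²=0.34)

Eta, Delta, Delta, Kappa, Delta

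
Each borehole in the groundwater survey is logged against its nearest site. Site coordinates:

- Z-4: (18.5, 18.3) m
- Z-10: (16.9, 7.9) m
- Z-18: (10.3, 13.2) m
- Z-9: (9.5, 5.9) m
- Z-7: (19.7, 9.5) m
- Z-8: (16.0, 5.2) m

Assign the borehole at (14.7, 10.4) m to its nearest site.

Z-10

Squared distances to each site:
Z-4: 76.850; Z-10: 11.090; Z-18: 27.200; Z-9: 47.290; Z-7: 25.810; Z-8: 28.730.
Minimum at Z-10.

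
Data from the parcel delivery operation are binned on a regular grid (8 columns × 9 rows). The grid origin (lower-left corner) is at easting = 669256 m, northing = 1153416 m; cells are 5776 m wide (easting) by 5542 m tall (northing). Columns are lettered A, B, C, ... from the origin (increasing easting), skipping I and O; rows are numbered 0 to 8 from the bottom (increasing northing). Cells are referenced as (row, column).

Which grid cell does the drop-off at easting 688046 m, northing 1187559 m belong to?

Column index: ⌊(688046 − 669256) / 5776⌋ = ⌊3.253⌋ = 3 → column D
Row offset from origin: ⌊(1187559 − 1153416) / 5542⌋ = ⌊6.161⌋ = 6 → row 6

(6, D)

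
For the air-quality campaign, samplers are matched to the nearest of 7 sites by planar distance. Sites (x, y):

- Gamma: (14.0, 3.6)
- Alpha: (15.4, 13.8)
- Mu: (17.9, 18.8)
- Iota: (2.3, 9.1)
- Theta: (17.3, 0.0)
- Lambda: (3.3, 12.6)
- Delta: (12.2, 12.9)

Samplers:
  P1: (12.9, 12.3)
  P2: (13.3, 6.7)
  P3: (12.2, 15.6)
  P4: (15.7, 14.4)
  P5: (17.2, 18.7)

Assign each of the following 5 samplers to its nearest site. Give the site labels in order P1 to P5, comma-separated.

Delta, Gamma, Delta, Alpha, Mu

P1 → Delta (d²=0.85)
P2 → Gamma (d²=10.10)
P3 → Delta (d²=7.29)
P4 → Alpha (d²=0.45)
P5 → Mu (d²=0.50)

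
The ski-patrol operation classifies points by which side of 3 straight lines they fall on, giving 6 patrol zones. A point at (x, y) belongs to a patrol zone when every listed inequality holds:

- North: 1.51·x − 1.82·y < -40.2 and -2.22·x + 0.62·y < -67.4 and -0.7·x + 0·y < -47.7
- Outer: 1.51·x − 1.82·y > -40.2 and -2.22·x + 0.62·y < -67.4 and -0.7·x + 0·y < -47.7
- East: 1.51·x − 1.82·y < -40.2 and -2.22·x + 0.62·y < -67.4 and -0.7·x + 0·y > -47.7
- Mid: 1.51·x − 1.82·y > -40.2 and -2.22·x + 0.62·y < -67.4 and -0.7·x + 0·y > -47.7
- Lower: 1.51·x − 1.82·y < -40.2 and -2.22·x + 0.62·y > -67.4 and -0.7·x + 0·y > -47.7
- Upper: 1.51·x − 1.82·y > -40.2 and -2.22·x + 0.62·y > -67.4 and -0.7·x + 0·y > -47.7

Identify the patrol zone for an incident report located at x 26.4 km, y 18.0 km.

Upper

1.51·26.4 − 1.82·18.0 = 7.104, which is > -40.2
-2.22·26.4 + 0.62·18.0 = -47.448, which is > -67.4
-0.7·26.4 + 0·18.0 = -18.480, which is > -47.7
This sign pattern matches Upper.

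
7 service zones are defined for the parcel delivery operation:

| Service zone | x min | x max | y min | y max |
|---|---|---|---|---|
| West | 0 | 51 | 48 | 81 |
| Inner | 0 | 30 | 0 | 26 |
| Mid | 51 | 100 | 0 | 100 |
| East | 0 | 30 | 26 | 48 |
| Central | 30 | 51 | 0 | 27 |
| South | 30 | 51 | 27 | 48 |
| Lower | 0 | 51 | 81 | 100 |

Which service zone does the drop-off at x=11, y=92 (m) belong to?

The point has x = 11 and y = 92.
Only Lower satisfies 0 ≤ x ≤ 51 and 81 ≤ y ≤ 100.

Lower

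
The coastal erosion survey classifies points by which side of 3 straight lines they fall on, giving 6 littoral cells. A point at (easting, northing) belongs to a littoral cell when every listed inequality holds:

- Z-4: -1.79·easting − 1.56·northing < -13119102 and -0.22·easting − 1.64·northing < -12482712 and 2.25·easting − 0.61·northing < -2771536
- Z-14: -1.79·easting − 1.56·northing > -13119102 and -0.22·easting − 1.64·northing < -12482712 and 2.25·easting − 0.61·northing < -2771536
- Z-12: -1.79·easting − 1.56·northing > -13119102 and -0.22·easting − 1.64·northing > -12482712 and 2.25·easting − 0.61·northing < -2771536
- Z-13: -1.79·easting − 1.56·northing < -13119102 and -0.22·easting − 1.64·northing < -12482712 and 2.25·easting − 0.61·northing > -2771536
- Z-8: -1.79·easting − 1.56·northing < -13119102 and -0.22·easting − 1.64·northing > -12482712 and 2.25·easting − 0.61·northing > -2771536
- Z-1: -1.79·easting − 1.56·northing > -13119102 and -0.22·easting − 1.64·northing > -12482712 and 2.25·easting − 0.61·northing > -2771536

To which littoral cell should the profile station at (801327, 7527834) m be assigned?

-1.79·801327 − 1.56·7527834 = -13177796.370, which is < -13119102
-0.22·801327 − 1.64·7527834 = -12521939.700, which is < -12482712
2.25·801327 − 0.61·7527834 = -2788992.990, which is < -2771536
This sign pattern matches Z-4.

Z-4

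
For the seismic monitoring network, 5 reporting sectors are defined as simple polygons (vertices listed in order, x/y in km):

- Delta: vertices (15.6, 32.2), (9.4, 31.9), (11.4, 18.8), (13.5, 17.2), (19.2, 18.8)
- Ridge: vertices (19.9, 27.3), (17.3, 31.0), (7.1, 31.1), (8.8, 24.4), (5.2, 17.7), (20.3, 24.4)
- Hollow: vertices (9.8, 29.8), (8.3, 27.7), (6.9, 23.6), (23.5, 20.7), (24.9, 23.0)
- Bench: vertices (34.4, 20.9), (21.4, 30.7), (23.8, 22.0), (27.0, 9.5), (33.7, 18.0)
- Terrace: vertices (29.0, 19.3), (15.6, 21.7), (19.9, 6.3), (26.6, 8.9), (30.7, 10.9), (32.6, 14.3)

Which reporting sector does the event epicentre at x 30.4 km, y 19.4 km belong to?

Bench

Cast a ray rightward from (30.4, 19.4). For each polygon, the edges (by vertex number in listed order) whose endpoints lie on opposite sides of y = 19.4, where each meets that height, and whether that is right or left of the point:
Delta: 2–3 at x≈11.31 (left), 5–1 at x≈19.04 (left) → 0 crossings.
Ridge: 4–5 at x≈6.11 (left), 5–6 at x≈9.03 (left) → 0 crossings.
Hollow: no edge straddles that height → 0 crossings.
Bench: 3–4 at x≈24.47 (left), 5–1 at x≈34.04 (right) → 1 crossing.
Terrace: 1–2 at x≈28.44 (left), 2–3 at x≈16.24 (left) → 0 crossings.
Only Bench has an odd count, so the point is inside Bench.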